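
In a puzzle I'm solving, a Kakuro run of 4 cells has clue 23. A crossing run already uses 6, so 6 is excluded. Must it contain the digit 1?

Counterexample: {2,4,8,9} sums to 23 under that restriction without using 1.

No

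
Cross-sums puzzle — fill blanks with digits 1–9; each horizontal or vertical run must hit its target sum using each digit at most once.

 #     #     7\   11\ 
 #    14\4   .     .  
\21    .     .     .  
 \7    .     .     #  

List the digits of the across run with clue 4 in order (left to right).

4 in 2 cells must be {1,3}; 7 in 3 cells must be {1,2,4}.
The 4 across and the 7 down share only 1, so R1C2 = 1.
R1C3 = 4 − 1 = 3 completes the 4 across.
R2C2 = 4: the only remaining digit allowed by both the 21 across and the 7 down.
R2C3 = 11 − 3 = 8 completes the 11 down.
R3C2 = 7 − 5 = 2 completes the 7 down.
R2C1 = 21 − 12 = 9 completes the 21 across.
R3C1 = 7 − 2 = 5 completes the 7 across.

1, 3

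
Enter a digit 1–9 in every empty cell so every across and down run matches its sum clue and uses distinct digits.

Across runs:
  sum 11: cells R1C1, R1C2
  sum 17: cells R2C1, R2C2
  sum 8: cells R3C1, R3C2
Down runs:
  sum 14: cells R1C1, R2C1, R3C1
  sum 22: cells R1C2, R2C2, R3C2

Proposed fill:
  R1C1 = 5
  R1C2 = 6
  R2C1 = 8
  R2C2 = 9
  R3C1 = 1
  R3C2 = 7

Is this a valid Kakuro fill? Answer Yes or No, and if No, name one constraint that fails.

Yes

Across: 5+6=11; 8+9=17; 1+7=8. Down: 5+8+1=14; 6+9+7=22. No digit repeats within any run.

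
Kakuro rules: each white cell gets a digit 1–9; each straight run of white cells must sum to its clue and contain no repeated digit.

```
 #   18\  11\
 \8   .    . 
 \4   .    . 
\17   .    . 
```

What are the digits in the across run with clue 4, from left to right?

3, 1

4 in 2 cells must be {1,3}; 17 in 2 cells must be {8,9}.
The 17 across and the 11 down share only 8, so R3C2 = 8.
Given what's placed, R2C2 must be 1 to fit the 4 across and 11 down.
R3C1 = 17 − 8 = 9 completes the 17 across.
R1C2 = 11 − 9 = 2 completes the 11 down.
R2C1 = 4 − 1 = 3 completes the 4 across.
R1C1 = 8 − 2 = 6 completes the 8 across.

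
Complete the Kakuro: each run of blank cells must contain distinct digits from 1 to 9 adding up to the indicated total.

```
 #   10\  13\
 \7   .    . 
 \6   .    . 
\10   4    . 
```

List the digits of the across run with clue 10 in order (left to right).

R3C2 = 10 − 4 = 6 completes the 10 across.
No cell is forced outright now. R1C1 can only be 1 or 5 (the digits allowed by both its 7 across and its 10 down). If R1C1 = 1: then R1C2 would have to be in {6} for the 7 across but in {2,3,4,5} for the 13 down — contradiction. So R1C1 = 5.
R1C2 = 7 − 5 = 2 completes the 7 across.
R2C1 = 10 − 9 = 1 completes the 10 down.
R2C2 = 6 − 1 = 5 completes the 6 across.

4 6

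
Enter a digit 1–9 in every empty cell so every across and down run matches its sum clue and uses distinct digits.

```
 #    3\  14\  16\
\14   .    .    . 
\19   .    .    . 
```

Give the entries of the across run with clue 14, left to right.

1 6 7

3 in 2 cells must be {1,2}; 16 in 2 cells must be {7,9}.
The 19 across and the 3 down share only 2, so R2C1 = 2.
Given what's placed, R2C3 must be 9 to fit the 19 across and 16 down.
R1C1 = 3 − 2 = 1 completes the 3 down.
R1C3 = 16 − 9 = 7 completes the 16 down.
R2C2 = 19 − 11 = 8 completes the 19 across.
R1C2 = 14 − 8 = 6 completes the 14 across.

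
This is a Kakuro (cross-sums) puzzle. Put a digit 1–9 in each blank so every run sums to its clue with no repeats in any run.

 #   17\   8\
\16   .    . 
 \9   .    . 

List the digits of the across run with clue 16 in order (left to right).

9 7

16 in 2 cells must be {7,9}; 17 in 2 cells must be {8,9}.
The 16 across and the 17 down share only 9, so R1C1 = 9.
R1C2 = 16 − 9 = 7 completes the 16 across.
R2C1 = 17 − 9 = 8 completes the 17 down.
R2C2 = 9 − 8 = 1 completes the 9 across.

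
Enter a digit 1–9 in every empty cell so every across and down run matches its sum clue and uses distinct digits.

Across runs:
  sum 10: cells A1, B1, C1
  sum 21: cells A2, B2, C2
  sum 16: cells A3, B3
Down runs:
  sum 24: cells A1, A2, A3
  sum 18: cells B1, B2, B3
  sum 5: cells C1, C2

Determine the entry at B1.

16 in 2 cells must be {7,9}; 24 in 3 cells must be {7,8,9}.
Only 7 fits A1 under both its across sum 10 and down sum 24.
The 21 across and the 5 down share only 4, so C2 = 4.
A3 = 9: the only remaining digit allowed by both the 16 across and the 24 down.
B3 = 16 − 9 = 7 completes the 16 across.
Given what's placed, B1 must be 2 to fit the 10 across and 18 down.

2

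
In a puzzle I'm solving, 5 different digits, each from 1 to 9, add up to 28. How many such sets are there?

9

5 distinct digits from 1–9 sum between 15 and 35.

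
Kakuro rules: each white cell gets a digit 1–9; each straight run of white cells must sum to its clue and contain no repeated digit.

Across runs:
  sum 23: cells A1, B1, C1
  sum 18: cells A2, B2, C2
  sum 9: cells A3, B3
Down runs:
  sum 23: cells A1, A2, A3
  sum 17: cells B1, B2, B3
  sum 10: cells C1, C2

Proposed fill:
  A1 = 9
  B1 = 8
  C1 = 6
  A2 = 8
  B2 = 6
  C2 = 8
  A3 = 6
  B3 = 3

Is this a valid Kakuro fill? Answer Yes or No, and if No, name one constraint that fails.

No — the down run C1–C2 sums to 14, not 10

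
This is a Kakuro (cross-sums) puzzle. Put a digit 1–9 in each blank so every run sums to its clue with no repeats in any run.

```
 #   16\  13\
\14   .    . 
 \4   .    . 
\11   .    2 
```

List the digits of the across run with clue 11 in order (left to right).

9, 2

4 in 2 cells must be {1,3}.
R2C2 = 3: the only remaining digit allowed by both the 4 across and the 13 down.
R3C1 = 11 − 2 = 9 completes the 11 across.
R1C2 = 13 − 5 = 8 completes the 13 down.
R2C1 = 4 − 3 = 1 completes the 4 across.
R1C1 = 14 − 8 = 6 completes the 14 across.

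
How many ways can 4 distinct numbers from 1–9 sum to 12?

2

4 distinct digits from 1–9 sum between 10 and 30.
Enumerating: {1,2,3,6}, {1,2,4,5}.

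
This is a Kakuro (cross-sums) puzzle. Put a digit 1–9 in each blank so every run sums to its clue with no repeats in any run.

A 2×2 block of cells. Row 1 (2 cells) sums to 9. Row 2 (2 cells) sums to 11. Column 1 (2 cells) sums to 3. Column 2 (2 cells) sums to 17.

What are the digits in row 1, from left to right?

1 8

3 in 2 cells must be {1,2}; 17 in 2 cells must be {8,9}.
The 9 across and the 17 down share only 8, so (1,2) = 8.
The 11 across and the 3 down share only 2, so (2,1) = 2.
(2,2) = 11 − 2 = 9 completes the 11 across.
(1,1) = 9 − 8 = 1 completes the 9 across.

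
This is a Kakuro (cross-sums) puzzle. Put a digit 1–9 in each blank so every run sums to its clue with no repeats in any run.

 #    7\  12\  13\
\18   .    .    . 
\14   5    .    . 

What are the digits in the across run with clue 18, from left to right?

R1C1 = 7 − 5 = 2 completes the 7 down.
Nothing is forced directly, so branch on R1C2, whose candidates are 7 or 9. If R1C2 = 7: that forces R1C3 = 9, after which R2C2 would have to be in {1,2,3,6,7,8} for the 14 across but in {5} for the 12 down — contradiction. So R1C2 = 9.
R1C3 = 18 − 11 = 7 completes the 18 across.
R2C2 = 12 − 9 = 3 completes the 12 down.
R2C3 = 14 − 8 = 6 completes the 14 across.

2 9 7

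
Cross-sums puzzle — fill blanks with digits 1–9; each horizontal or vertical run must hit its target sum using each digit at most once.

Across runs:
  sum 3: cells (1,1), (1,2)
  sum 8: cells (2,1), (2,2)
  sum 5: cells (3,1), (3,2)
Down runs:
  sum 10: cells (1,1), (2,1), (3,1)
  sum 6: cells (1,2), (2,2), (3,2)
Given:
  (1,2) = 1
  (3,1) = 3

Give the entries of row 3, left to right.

3 2

3 in 2 cells must be {1,2}; 6 in 3 cells must be {1,2,3}.
(1,1) = 3 − 1 = 2 completes the 3 across.
(2,1) = 10 − 5 = 5 completes the 10 down.
(2,2) = 8 − 5 = 3 completes the 8 across.
(3,2) = 5 − 3 = 2 completes the 5 across.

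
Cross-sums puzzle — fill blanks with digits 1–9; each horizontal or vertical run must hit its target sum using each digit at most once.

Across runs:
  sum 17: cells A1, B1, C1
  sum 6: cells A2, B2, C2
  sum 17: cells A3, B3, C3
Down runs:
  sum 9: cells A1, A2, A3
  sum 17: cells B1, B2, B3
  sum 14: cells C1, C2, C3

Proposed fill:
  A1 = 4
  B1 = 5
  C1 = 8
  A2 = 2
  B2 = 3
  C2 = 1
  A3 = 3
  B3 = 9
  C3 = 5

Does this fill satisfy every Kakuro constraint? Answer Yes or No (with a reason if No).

Yes

Across: 4+5+8=17; 2+3+1=6; 3+9+5=17. Down: 4+2+3=9; 5+3+9=17; 8+1+5=14. No digit repeats within any run.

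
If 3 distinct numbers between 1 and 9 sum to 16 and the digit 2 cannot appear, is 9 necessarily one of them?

Counterexample: {1,7,8} sums to 16 under that restriction without using 9.

No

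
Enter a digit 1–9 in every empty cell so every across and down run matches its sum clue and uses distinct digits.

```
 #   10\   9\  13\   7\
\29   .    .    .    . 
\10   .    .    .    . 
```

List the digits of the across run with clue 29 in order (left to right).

29 in 4 cells must be {5,7,8,9}; 10 in 4 cells must be {1,2,3,4}.
Only 5 fits R1C4 under both its across sum 29 and down sum 7.
The 10 across and the 13 down share only 4, so R2C3 = 4.
R2C4 = 7 − 5 = 2 completes the 7 down.
R1C3 = 13 − 4 = 9 completes the 13 down.
No cell is forced outright now. R2C1 can only be 1 or 3 (the digits allowed by both its 10 across and its 10 down). If R2C1 = 1: then R1C1 would have to be in {7,8} for the 29 across but in {9} for the 10 down — contradiction. So R2C1 = 3.
R1C1 = 10 − 3 = 7 completes the 10 down.
R1C2 = 29 − 21 = 8 completes the 29 across.

7, 8, 9, 5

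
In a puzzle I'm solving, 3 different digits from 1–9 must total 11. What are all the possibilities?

{1,2,8}; {1,3,7}; {1,4,6}; {2,3,6}; {2,4,5}

3 distinct digits from 1–9 sum between 6 and 24.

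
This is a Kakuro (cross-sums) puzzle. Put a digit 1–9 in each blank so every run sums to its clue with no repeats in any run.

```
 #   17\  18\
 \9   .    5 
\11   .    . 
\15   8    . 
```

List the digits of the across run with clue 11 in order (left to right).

R1C1 = 9 − 5 = 4 completes the 9 across.
R2C1 = 17 − 12 = 5 completes the 17 down.
R2C2 = 11 − 5 = 6 completes the 11 across.
R3C2 = 15 − 8 = 7 completes the 15 across.

5 6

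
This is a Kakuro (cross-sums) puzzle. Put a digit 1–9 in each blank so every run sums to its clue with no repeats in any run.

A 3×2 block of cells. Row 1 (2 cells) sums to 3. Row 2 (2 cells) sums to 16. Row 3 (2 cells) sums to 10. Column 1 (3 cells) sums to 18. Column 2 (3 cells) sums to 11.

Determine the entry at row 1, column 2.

1

3 in 2 cells must be {1,2}; 16 in 2 cells must be {7,9}.
The 16 across and the 11 down share only 7, so (2,2) = 7.
Given what's placed, (1,2) must be 1 to fit the 3 across and 11 down.
(2,1) = 16 − 7 = 9 completes the 16 across.
(3,2) = 11 − 8 = 3 completes the 11 down.
(1,1) = 3 − 1 = 2 completes the 3 across.
(3,1) = 10 − 3 = 7 completes the 10 across.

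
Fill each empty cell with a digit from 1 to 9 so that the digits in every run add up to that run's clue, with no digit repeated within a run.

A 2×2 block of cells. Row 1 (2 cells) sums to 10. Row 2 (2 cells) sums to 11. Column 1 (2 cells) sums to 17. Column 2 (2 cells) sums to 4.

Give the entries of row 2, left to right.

8, 3

17 in 2 cells must be {8,9}; 4 in 2 cells must be {1,3}.
The 11 across and the 4 down share only 3, so (2,2) = 3.
(1,2) = 4 − 3 = 1 completes the 4 down.
(2,1) = 11 − 3 = 8 completes the 11 across.
(1,1) = 10 − 1 = 9 completes the 10 across.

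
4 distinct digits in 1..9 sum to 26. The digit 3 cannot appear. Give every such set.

4 distinct digits from 1–9 sum between 10 and 30.
Dropping sets that contain 3.

{2,7,8,9}; {4,5,8,9}; {4,6,7,9}; {5,6,7,8}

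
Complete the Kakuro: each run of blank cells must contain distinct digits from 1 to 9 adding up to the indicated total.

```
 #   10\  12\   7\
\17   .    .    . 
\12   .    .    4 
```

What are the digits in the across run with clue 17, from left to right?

9, 5, 3

R1C3 = 7 − 4 = 3 completes the 7 down.
Nothing is forced directly, so branch on R1C1, whose candidates are 6 or 8 or 9. If R1C1 = 6: that forces R1C2 = 8, after which R2C1 would have to be in {1,2,3,5,6,7} for the 12 across but in {4} for the 10 down — contradiction. If R1C1 = 8: then R1C2 would have to be in {6} for the 17 across but in {3,4,5,7,8,9} for the 12 down — contradiction. So R1C1 = 9.
R1C2 = 17 − 12 = 5 completes the 17 across.
R2C1 = 10 − 9 = 1 completes the 10 down.
R2C2 = 12 − 5 = 7 completes the 12 across.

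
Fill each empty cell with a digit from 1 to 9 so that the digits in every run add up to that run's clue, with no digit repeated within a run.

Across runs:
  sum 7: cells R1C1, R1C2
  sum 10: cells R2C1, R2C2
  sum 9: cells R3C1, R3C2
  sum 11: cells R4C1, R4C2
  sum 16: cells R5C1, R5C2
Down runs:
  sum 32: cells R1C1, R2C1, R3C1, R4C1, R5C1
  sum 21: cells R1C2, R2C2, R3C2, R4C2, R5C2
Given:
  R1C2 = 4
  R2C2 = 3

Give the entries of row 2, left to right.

16 in 2 cells must be {7,9}.
R1C1 = 7 − 4 = 3 completes the 7 across.
R2C1 = 10 − 3 = 7 completes the 10 across.

7 3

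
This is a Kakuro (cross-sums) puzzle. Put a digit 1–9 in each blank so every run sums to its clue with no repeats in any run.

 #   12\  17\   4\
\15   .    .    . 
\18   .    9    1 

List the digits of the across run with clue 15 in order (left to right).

17 in 2 cells must be {8,9}; 4 in 2 cells must be {1,3}.
R1C2 = 17 − 9 = 8 completes the 17 down.
R1C3 = 4 − 1 = 3 completes the 4 down.
R2C1 = 18 − 10 = 8 completes the 18 across.
R1C1 = 15 − 11 = 4 completes the 15 across.

4 8 3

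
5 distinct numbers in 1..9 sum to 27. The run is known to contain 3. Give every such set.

{1,3,6,8,9}; {2,3,5,8,9}; {2,3,6,7,9}; {3,4,5,6,9}; {3,4,5,7,8}

5 distinct digits from 1–9 sum between 15 and 35.
Keeping only sets containing 3.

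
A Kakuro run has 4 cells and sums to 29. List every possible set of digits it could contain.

{5,7,8,9}

4 distinct digits from 1–9 sum between 10 and 30.
Only one set works: {5,7,8,9}.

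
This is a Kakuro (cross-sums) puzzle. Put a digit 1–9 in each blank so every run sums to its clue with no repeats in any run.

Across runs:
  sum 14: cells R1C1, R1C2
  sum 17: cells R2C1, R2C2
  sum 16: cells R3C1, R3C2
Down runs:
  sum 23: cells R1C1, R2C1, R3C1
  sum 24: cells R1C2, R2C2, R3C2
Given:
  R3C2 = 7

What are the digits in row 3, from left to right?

17 in 2 cells must be {8,9}; 16 in 2 cells must be {7,9}; 23 in 3 cells must be {6,8,9}.
R3C1 = 16 − 7 = 9 completes the 16 across.
R2C1 = 8: the only remaining digit allowed by both the 17 across and the 23 down.
R2C2 = 17 − 8 = 9 completes the 17 across.
R1C1 = 23 − 17 = 6 completes the 23 down.
R1C2 = 14 − 6 = 8 completes the 14 across.

9, 7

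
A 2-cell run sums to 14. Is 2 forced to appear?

No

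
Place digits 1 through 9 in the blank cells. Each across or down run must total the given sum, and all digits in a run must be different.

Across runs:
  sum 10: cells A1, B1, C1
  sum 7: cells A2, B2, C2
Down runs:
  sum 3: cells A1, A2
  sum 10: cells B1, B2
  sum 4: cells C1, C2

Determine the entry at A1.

1

7 in 3 cells must be {1,2,4}; 3 in 2 cells must be {1,2}; 4 in 2 cells must be {1,3}.
The 7 across and the 4 down share only 1, so C2 = 1.
C1 = 4 − 1 = 3 completes the 4 down.
Given what's placed, A2 must be 2 to fit the 7 across and 3 down.
B2 = 7 − 3 = 4 completes the 7 across.
A1 = 3 − 2 = 1 completes the 3 down.
B1 = 10 − 4 = 6 completes the 10 across.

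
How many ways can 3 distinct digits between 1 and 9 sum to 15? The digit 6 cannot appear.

3 distinct digits from 1–9 sum between 6 and 24.
Dropping sets that contain 6.
Enumerating: {1,5,9}, {2,4,9}, {2,5,8}, {3,4,8}, {3,5,7}.

5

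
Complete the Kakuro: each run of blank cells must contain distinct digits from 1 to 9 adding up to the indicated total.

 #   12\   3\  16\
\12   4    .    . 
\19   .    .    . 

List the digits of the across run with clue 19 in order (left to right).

8 2 9

3 in 2 cells must be {1,2}; 16 in 2 cells must be {7,9}.
R1C3 = 7: the only remaining digit allowed by both the 12 across and the 16 down.
R2C1 = 12 − 4 = 8 completes the 12 down.
Given what's placed, R2C2 must be 2 to fit the 19 across and 3 down.
R2C3 = 19 − 10 = 9 completes the 19 across.
R1C2 = 12 − 11 = 1 completes the 12 across.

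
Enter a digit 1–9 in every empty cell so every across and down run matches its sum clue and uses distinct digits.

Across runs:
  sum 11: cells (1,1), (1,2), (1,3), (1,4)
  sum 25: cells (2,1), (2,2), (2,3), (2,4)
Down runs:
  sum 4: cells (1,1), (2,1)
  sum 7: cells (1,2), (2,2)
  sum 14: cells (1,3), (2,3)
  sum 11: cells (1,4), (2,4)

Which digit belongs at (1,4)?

11 in 4 cells must be {1,2,3,5}; 4 in 2 cells must be {1,3}.
Only 5 fits (1,3) under both its across sum 11 and down sum 14.
(2,3) = 14 − 5 = 9 completes the 14 down.
Nothing is forced directly, so branch on (1,4), whose candidates are 2 or 3. If (1,4) = 2: then (2,4) would have to be in {1,2,3,4,5,6,7,8} for the 25 across but in {9} for the 11 down — contradiction. So (1,4) = 3.

3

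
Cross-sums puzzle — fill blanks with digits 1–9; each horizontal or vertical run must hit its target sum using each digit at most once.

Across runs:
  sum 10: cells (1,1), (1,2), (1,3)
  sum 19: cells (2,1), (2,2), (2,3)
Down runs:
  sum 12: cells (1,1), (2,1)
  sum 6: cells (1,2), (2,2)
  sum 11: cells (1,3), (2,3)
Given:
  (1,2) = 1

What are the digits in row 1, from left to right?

(2,2) = 6 − 1 = 5 completes the 6 down.
(2,1) = 8: the only remaining digit allowed by both the 19 across and the 12 down.
(2,3) = 19 − 13 = 6 completes the 19 across.
(1,1) = 12 − 8 = 4 completes the 12 down.
(1,3) = 10 − 5 = 5 completes the 10 across.

4 1 5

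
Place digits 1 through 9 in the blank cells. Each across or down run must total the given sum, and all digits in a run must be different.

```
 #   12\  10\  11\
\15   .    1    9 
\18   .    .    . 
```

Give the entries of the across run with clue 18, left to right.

7 9 2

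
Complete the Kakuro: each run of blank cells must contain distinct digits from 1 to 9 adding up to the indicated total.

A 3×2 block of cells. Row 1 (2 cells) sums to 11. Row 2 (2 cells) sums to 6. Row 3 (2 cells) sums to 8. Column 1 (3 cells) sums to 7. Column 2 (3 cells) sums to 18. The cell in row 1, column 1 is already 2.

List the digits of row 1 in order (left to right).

7 in 3 cells must be {1,2,4}.
(1,2) = 11 − 2 = 9 completes the 11 across.
Given what's placed, (3,1) must be 1 to fit the 8 across and 7 down.
(3,2) = 8 − 1 = 7 completes the 8 across.
(2,1) = 7 − 3 = 4 completes the 7 down.
(2,2) = 6 − 4 = 2 completes the 6 across.

2 9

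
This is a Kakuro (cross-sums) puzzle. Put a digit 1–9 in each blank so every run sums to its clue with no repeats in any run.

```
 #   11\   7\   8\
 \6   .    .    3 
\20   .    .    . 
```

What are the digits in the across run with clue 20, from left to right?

9 6 5

6 in 3 cells must be {1,2,3}.
R1C1 = 2: the only remaining digit allowed by both the 6 across and the 11 down.
R1C2 = 6 − 5 = 1 completes the 6 across.
R2C1 = 11 − 2 = 9 completes the 11 down.
R2C2 = 7 − 1 = 6 completes the 7 down.
R2C3 = 20 − 15 = 5 completes the 20 across.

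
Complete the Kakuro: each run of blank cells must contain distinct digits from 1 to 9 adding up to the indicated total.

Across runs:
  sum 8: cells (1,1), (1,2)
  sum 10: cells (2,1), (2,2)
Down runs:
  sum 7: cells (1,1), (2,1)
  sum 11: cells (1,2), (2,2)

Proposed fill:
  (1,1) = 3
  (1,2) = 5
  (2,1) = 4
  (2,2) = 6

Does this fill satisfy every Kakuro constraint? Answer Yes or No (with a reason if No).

Across: 3+5=8; 4+6=10. Down: 3+4=7; 5+6=11. No digit repeats within any run.

Yes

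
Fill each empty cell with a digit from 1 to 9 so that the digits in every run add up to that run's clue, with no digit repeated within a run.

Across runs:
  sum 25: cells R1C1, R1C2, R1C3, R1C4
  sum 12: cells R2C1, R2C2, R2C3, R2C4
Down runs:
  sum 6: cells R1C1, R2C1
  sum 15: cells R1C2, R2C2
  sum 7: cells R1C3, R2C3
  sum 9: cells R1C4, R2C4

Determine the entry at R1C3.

4

Only 6 fits R2C2 under both its across sum 12 and down sum 15.
R1C2 = 15 − 6 = 9 completes the 15 down.
Nothing is forced directly, so branch on R2C1, whose candidates are 1 or 2. If R2C1 = 2: that forces R1C1 = 4, R1C3 = 5, R1C4 = 7, after which R2C3 would have to be in {1,3} for the 12 across but in {2} for the 7 down — contradiction. So R2C1 = 1.
R1C1 = 6 − 1 = 5 completes the 6 down.
No cell is forced outright now. R2C3 can only be 2 or 3 (the digits allowed by both its 12 across and its 7 down). If R2C3 = 2: then R1C3 would have to be in {3,4,7,8} for the 25 across but in {5} for the 7 down — contradiction. So R2C3 = 3.
R1C3 = 7 − 3 = 4 completes the 7 down.
R1C4 = 25 − 18 = 7 completes the 25 across.
R2C4 = 12 − 10 = 2 completes the 12 across.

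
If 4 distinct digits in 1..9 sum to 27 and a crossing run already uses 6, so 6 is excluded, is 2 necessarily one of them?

The only way to make 27 from 4 distinct digits under that restriction is {3,7,8,9}, which does not contain 2.

No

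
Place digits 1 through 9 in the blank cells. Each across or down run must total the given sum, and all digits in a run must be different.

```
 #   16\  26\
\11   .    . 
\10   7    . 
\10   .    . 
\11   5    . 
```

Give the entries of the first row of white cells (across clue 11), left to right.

Given what's placed, R1C1 must be 3 to fit the 11 across and 16 down.
R1C2 = 11 − 3 = 8 completes the 11 across.
R2C2 = 10 − 7 = 3 completes the 10 across.
R3C1 = 16 − 15 = 1 completes the 16 down.
R3C2 = 10 − 1 = 9 completes the 10 across.
R4C2 = 11 − 5 = 6 completes the 11 across.

3, 8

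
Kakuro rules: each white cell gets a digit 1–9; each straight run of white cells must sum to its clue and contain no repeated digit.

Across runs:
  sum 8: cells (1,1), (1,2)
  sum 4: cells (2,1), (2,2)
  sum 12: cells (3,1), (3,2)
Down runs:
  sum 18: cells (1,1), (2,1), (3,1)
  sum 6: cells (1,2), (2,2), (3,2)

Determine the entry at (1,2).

4 in 2 cells must be {1,3}; 6 in 3 cells must be {1,2,3}.
The 12 across and the 6 down share only 3, so (3,2) = 3.
Given what's placed, (2,2) must be 1 to fit the 4 across and 6 down.
(3,1) = 12 − 3 = 9 completes the 12 across.
(1,2) = 6 − 4 = 2 completes the 6 down.
(2,1) = 4 − 1 = 3 completes the 4 across.
(1,1) = 8 − 2 = 6 completes the 8 across.

2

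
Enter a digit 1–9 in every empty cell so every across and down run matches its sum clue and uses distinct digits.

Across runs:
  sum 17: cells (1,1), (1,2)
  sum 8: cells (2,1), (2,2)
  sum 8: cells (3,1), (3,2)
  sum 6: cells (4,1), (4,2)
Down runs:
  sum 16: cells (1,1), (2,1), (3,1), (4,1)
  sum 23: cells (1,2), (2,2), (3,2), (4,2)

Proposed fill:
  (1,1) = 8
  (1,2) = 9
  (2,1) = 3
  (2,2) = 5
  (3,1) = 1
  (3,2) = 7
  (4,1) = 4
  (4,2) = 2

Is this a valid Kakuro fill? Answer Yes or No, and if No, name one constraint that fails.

Yes

Across: 8+9=17; 3+5=8; 1+7=8; 4+2=6. Down: 8+3+1+4=16; 9+5+7+2=23. No digit repeats within any run.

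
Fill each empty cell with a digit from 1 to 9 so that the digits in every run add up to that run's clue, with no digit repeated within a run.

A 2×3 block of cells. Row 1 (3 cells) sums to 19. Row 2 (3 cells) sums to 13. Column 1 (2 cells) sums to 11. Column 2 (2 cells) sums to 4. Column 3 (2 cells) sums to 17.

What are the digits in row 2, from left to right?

4, 1, 8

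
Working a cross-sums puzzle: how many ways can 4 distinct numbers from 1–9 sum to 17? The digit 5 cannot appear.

4 distinct digits from 1–9 sum between 10 and 30.
Dropping sets that contain 5.
Enumerating: {1,2,6,8}, {1,3,4,9}, {1,3,6,7}, {2,3,4,8}.

4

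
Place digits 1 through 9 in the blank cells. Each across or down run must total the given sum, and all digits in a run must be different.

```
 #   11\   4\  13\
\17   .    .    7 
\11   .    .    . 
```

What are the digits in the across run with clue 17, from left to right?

4 in 2 cells must be {1,3}.
Given what's placed, R1C2 must be 1 to fit the 17 across and 4 down.
R2C2 = 4 − 1 = 3 completes the 4 down.
R2C3 = 13 − 7 = 6 completes the 13 down.
R1C1 = 17 − 8 = 9 completes the 17 across.
R2C1 = 11 − 9 = 2 completes the 11 across.

9 1 7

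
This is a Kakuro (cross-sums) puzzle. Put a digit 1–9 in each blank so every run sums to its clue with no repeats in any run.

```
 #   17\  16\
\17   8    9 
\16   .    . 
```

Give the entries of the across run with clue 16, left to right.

9 7

17 in 2 cells must be {8,9}; 16 in 2 cells must be {7,9}.
R2C1 = 17 − 8 = 9 completes the 17 down.
R2C2 = 16 − 9 = 7 completes the 16 across.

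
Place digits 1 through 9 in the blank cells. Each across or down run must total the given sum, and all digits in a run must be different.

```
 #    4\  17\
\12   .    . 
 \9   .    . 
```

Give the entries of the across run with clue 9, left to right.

1 8

4 in 2 cells must be {1,3}; 17 in 2 cells must be {8,9}.
The 12 across and the 4 down share only 3, so R1C1 = 3.
R1C2 = 12 − 3 = 9 completes the 12 across.
R2C1 = 4 − 3 = 1 completes the 4 down.
R2C2 = 9 − 1 = 8 completes the 9 across.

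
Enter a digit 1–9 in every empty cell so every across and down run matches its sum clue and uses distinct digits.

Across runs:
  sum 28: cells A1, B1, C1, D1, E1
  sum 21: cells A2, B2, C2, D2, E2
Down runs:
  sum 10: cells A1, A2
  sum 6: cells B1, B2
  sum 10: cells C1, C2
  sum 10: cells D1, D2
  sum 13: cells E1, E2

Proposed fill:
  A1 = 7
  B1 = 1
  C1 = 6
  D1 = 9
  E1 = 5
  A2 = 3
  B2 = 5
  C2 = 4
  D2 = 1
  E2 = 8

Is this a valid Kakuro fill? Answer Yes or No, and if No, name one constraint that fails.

Across: 7+1+6+9+5=28; 3+5+4+1+8=21. Down: 7+3=10; 1+5=6; 6+4=10; 9+1=10; 5+8=13. No digit repeats within any run.

Yes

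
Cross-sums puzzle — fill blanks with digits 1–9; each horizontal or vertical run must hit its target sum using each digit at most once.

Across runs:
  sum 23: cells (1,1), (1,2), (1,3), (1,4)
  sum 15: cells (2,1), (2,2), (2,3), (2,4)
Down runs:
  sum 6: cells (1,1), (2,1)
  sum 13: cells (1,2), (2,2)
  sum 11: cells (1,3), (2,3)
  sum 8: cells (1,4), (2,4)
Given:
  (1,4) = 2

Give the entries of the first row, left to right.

(2,4) = 8 − 2 = 6 completes the 8 down.
No cell is forced outright now. (1,1) can only be 4 or 5 (the digits allowed by both its 23 across and its 6 down). If (1,1) = 5: that forces (2,1) = 1, (2,2) = 5, (2,3) = 3, after which (1,2) would have to be in {7,9} for the 23 across but in {8} for the 13 down — contradiction. So (1,1) = 4.
(2,1) = 6 − 4 = 2 completes the 6 down.
Given what's placed, (2,2) must be 4 to fit the 15 across and 13 down.
(2,3) = 15 − 12 = 3 completes the 15 across.
(1,2) = 13 − 4 = 9 completes the 13 down.
(1,3) = 23 − 15 = 8 completes the 23 across.

4, 9, 8, 2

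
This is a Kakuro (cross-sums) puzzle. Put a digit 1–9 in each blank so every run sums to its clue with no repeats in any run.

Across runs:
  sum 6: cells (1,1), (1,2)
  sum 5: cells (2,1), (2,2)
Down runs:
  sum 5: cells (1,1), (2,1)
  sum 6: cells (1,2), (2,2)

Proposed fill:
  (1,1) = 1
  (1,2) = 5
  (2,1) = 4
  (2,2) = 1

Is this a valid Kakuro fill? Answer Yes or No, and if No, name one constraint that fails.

Across: 1+5=6; 4+1=5. Down: 1+4=5; 5+1=6. No digit repeats within any run.

Yes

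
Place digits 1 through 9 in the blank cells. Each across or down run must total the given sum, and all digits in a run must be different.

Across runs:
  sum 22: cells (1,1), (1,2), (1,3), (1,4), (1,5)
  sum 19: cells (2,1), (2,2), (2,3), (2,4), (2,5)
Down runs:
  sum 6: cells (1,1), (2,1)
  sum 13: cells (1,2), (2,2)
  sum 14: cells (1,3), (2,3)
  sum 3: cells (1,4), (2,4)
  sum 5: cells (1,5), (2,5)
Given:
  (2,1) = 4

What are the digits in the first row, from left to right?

3 in 2 cells must be {1,2}.
(1,1) = 6 − 4 = 2 completes the 6 down.
Given what's placed, (1,4) must be 1 to fit the 22 across and 3 down.
(2,4) = 3 − 1 = 2 completes the 3 down.
Nothing is forced directly, so branch on (2,5), whose candidates are 1 or 3. If (2,5) = 3: then (1,5) would have to be in {3,4,5,6,7,8,9} for the 22 across but in {2} for the 5 down — contradiction. So (2,5) = 1.
(1,5) = 5 − 1 = 4 completes the 5 down.
No cell is forced outright now. (2,3) can only be 5 or 9 (the digits allowed by both its 19 across and its 14 down). If (2,3) = 9: then (1,3) would have to be in {6,7,8,9} for the 22 across but in {5} for the 14 down — contradiction. So (2,3) = 5.
(1,3) = 14 − 5 = 9 completes the 14 down.
(2,2) = 19 − 12 = 7 completes the 19 across.
(1,2) = 22 − 16 = 6 completes the 22 across.

2 6 9 1 4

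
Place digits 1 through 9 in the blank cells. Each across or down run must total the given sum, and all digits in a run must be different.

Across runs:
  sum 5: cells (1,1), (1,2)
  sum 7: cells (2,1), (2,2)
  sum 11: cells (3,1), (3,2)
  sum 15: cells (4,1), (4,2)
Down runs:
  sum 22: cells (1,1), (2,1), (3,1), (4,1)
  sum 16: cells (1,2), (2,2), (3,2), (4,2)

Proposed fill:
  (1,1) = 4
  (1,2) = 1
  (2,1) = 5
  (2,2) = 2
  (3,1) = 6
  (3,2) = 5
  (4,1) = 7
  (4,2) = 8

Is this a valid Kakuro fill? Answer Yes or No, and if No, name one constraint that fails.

Yes

Across: 4+1=5; 5+2=7; 6+5=11; 7+8=15. Down: 4+5+6+7=22; 1+2+5+8=16. No digit repeats within any run.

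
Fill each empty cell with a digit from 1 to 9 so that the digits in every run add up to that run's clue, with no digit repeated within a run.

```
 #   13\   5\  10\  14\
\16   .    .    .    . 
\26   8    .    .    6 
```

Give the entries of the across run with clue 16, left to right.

R1C1 = 13 − 8 = 5 completes the 13 down.
R1C4 = 14 − 6 = 8 completes the 14 down.
Given what's placed, R2C2 must be 3 to fit the 26 across and 5 down.
R2C3 = 26 − 17 = 9 completes the 26 across.
R1C2 = 5 − 3 = 2 completes the 5 down.
R1C3 = 16 − 15 = 1 completes the 16 across.

5 2 1 8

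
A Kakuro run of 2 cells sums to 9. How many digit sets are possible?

2 distinct digits from 1–9 sum between 3 and 17.
Enumerating: {1,8}, {2,7}, {3,6}, {4,5}.

4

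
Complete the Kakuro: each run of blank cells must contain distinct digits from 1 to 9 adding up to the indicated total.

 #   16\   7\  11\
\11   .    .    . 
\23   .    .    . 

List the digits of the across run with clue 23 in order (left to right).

23 in 3 cells must be {6,8,9}; 16 in 2 cells must be {7,9}.
The 11 across and the 16 down share only 7, so R1C1 = 7.
Given what's placed, R1C3 must be 3 to fit the 11 across and 11 down.
R2C1 = 16 − 7 = 9 completes the 16 down.
R2C2 = 6: the only remaining digit allowed by both the 23 across and the 7 down.
R2C3 = 23 − 15 = 8 completes the 23 across.
R1C2 = 11 − 10 = 1 completes the 11 across.

9 6 8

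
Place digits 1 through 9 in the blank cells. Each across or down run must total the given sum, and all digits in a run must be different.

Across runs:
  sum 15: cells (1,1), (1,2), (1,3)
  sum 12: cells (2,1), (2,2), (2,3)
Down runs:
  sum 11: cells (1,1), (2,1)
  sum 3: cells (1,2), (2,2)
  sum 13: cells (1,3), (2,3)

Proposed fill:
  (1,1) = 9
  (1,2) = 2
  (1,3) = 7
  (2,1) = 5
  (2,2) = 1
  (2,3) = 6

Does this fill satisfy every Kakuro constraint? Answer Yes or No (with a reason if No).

No — the down run (1,1)–(2,1) sums to 14, not 11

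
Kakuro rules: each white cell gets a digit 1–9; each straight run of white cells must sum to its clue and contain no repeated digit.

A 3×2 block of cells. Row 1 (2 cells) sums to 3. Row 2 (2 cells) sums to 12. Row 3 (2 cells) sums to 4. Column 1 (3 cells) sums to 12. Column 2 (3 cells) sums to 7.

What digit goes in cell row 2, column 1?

3 in 2 cells must be {1,2}; 4 in 2 cells must be {1,3}; 7 in 3 cells must be {1,2,4}.
The 12 across and the 7 down share only 4, so (2,2) = 4.
Given what's placed, (3,2) must be 1 to fit the 4 across and 7 down.
(1,2) = 7 − 5 = 2 completes the 7 down.
(2,1) = 12 − 4 = 8 completes the 12 across.
(3,1) = 4 − 1 = 3 completes the 4 across.
(1,1) = 3 − 2 = 1 completes the 3 across.

8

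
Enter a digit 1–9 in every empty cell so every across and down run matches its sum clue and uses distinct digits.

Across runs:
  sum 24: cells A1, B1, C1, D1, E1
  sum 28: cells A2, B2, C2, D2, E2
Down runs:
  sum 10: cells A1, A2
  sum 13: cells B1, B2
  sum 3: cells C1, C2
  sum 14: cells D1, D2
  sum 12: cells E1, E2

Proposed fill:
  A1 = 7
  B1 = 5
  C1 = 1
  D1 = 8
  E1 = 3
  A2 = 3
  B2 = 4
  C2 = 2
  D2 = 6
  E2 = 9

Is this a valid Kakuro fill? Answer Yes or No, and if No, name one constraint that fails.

No — the across run A2–E2 sums to 24, not 28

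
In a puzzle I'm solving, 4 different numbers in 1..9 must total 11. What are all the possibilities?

{1,2,3,5}

4 distinct digits from 1–9 sum between 10 and 30.
Only one set works: {1,2,3,5}.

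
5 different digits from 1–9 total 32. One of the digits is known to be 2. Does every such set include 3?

The only way to make 32 from 5 distinct digits under that restriction is {2,6,7,8,9}, which does not contain 3.

No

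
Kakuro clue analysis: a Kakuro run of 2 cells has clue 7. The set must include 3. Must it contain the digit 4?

The only way to make 7 from 2 distinct digits under that restriction is {3,4}, which contains 4.

Yes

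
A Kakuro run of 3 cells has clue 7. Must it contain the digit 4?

Yes

The only way to make 7 from 3 distinct digits is {1,2,4}, which contains 4.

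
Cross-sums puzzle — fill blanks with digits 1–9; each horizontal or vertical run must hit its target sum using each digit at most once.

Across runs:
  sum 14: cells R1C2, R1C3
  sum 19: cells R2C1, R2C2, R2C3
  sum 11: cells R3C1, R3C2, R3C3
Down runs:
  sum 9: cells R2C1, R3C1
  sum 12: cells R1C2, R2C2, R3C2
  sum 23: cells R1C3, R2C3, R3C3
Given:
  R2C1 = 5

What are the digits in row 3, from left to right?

4 1 6

23 in 3 cells must be {6,8,9}.
R3C1 = 9 − 5 = 4 completes the 9 down.
R3C3 = 6: the only remaining digit allowed by both the 11 across and the 23 down.
R2C3 = 8: the only remaining digit allowed by both the 19 across and the 23 down.
R3C2 = 11 − 10 = 1 completes the 11 across.
R1C3 = 23 − 14 = 9 completes the 23 down.
R2C2 = 19 − 13 = 6 completes the 19 across.
R1C2 = 14 − 9 = 5 completes the 14 across.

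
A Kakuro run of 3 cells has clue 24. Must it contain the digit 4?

No

The only way to make 24 from 3 distinct digits is {7,8,9}, which does not contain 4.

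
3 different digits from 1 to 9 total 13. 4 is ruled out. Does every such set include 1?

No

Counterexample: {2,3,8} sums to 13 under that restriction without using 1.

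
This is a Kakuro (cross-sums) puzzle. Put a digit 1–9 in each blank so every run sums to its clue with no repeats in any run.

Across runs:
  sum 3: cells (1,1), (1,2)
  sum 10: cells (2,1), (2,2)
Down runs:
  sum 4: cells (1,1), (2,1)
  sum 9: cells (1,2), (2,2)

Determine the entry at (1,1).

3 in 2 cells must be {1,2}; 4 in 2 cells must be {1,3}.
The 3 across and the 4 down share only 1, so (1,1) = 1.
(1,2) = 3 − 1 = 2 completes the 3 across.
(2,1) = 4 − 1 = 3 completes the 4 down.
(2,2) = 10 − 3 = 7 completes the 10 across.

1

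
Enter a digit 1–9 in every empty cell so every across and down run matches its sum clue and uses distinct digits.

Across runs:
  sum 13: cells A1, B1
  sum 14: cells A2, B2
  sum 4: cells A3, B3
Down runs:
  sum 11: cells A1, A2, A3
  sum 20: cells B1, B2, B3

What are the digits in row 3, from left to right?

1 3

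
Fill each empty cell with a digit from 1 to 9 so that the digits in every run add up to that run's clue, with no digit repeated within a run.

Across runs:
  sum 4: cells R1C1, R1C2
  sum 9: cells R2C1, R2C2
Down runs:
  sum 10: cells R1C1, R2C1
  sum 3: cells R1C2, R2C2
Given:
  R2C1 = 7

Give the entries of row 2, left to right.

4 in 2 cells must be {1,3}; 3 in 2 cells must be {1,2}.
R1C1 = 10 − 7 = 3 completes the 10 down.
R1C2 = 4 − 3 = 1 completes the 4 across.
R2C2 = 9 − 7 = 2 completes the 9 across.

7, 2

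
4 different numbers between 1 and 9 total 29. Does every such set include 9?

Yes

The only way to make 29 from 4 distinct digits is {5,7,8,9}, which contains 9.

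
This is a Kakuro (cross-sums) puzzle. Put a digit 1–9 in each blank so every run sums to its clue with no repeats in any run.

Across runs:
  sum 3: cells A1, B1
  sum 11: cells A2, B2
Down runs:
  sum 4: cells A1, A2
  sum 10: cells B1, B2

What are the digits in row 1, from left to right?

3 in 2 cells must be {1,2}; 4 in 2 cells must be {1,3}.
The 3 across and the 4 down share only 1, so A1 = 1.
B1 = 3 − 1 = 2 completes the 3 across.
A2 = 4 − 1 = 3 completes the 4 down.
B2 = 11 − 3 = 8 completes the 11 across.

1 2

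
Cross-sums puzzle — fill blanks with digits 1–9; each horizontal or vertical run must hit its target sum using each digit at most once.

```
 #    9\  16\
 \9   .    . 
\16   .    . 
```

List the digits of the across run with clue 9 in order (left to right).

2 7

16 in 2 cells must be {7,9}.
The 9 across and the 16 down share only 7, so R1C2 = 7.
The 16 across and the 9 down share only 7, so R2C1 = 7.
R2C2 = 16 − 7 = 9 completes the 16 across.
R1C1 = 9 − 7 = 2 completes the 9 across.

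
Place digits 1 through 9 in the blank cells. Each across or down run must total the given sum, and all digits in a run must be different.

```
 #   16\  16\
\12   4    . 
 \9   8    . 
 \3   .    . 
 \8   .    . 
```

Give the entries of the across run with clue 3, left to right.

1, 2

3 in 2 cells must be {1,2}.
R1C2 = 12 − 4 = 8 completes the 12 across.
R2C2 = 9 − 8 = 1 completes the 9 across.
R3C1 = 1: the only remaining digit allowed by both the 3 across and the 16 down.
R3C2 = 3 − 1 = 2 completes the 3 across.
R4C1 = 16 − 13 = 3 completes the 16 down.
R4C2 = 8 − 3 = 5 completes the 8 across.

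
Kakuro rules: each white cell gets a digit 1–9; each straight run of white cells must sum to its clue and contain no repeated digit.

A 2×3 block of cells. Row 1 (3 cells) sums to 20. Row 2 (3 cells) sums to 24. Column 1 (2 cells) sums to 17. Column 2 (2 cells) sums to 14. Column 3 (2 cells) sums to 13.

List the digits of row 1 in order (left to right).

24 in 3 cells must be {7,8,9}; 17 in 2 cells must be {8,9}.
Nothing is forced directly, so branch on (1,1), whose candidates are 8 or 9. If (1,1) = 8: that forces (2,1) = 9, (2,2) = 8, (2,3) = 7, after which (1,2) would have to be in {3,5,7,9} for the 20 across but in {6} for the 14 down — contradiction. So (1,1) = 9.
(2,1) = 17 − 9 = 8 completes the 17 down.
Given what's placed, (2,2) must be 9 to fit the 24 across and 14 down.
(2,3) = 24 − 17 = 7 completes the 24 across.
(1,2) = 14 − 9 = 5 completes the 14 down.
(1,3) = 20 − 14 = 6 completes the 20 across.

9, 5, 6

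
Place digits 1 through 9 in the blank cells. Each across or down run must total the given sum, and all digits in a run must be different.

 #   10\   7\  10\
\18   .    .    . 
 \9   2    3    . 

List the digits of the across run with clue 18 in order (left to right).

8 4 6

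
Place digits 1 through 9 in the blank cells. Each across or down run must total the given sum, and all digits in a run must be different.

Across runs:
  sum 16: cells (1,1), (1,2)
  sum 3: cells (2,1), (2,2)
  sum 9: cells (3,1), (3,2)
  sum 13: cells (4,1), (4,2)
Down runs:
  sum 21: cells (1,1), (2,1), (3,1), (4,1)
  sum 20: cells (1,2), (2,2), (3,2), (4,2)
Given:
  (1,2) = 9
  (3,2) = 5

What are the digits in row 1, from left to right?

16 in 2 cells must be {7,9}; 3 in 2 cells must be {1,2}.
(1,1) = 16 − 9 = 7 completes the 16 across.
Given what's placed, (2,2) must be 2 to fit the 3 across and 20 down.
(3,1) = 9 − 5 = 4 completes the 9 across.
(4,2) = 20 − 16 = 4 completes the 20 down.
(2,1) = 3 − 2 = 1 completes the 3 across.
(4,1) = 13 − 4 = 9 completes the 13 across.

7, 9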